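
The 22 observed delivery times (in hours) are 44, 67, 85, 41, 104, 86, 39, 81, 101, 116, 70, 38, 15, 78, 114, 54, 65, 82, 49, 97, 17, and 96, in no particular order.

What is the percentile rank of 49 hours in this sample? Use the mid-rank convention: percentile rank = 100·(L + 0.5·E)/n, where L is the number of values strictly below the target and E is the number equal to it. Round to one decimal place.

Sorted: 15, 17, 38, 39, 41, 44, 49, 54, 65, 67, 70, 78, 81, 82, 85, 86, 96, 97, 101, 104, 114, 116.
Count below 49: L = 6; count equal: E = 1; n = 22.
Percentile rank = 100·(6 + 0.5·1)/22 = 100·6.5/22 = 29.55.

29.5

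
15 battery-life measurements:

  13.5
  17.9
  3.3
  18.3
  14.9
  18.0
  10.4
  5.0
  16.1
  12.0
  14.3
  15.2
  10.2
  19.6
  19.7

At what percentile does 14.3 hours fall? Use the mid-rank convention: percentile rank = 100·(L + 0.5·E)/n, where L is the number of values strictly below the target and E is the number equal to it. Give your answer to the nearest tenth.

Sorted: 3.3, 5.0, 10.2, 10.4, 12.0, 13.5, 14.3, 14.9, 15.2, 16.1, 17.9, 18.0, 18.3, 19.6, 19.7.
Count below 14.3: L = 6; count equal: E = 1; n = 15.
Percentile rank = 100·(6 + 0.5·1)/15 = 100·6.5/15 = 43.33.

43.3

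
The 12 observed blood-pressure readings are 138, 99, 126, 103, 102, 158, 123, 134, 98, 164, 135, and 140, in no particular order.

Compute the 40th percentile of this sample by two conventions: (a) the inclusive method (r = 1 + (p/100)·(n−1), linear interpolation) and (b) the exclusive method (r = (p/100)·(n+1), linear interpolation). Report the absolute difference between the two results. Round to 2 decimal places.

Sorted: 98, 99, 102, 103, 123, 126, 134, 135, 138, 140, 158, 164.
n = 12.
(a) r = 5.4; between ranks 5 (123) and 6 (126): 124.2.
(b) r = 5.2; between ranks 5 (123) and 6 (126): 123.6.
|124.2 − 123.6| = 0.6.

0.60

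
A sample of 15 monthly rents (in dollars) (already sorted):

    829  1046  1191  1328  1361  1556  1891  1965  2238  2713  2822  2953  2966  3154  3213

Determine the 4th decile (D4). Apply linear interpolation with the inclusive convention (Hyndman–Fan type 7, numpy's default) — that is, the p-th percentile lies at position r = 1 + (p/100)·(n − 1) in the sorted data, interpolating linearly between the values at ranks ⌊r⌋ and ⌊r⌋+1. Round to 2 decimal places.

n = 15.
r = 1 + (40/100)·(15 − 1) = 1 + 5.6 = 6.6.
Rank 6 is 1556 and rank 7 is 1891.
Interpolate: 1556 + 0.6·(1891 − 1556) = 1556 + 0.6·335 = 1757.

1757.00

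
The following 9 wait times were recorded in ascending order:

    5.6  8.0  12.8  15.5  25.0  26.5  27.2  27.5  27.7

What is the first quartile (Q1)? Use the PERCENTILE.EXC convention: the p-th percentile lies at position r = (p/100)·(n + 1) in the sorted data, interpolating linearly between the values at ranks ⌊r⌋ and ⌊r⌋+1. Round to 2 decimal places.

n = 9.
r = (25/100)·(9 + 1) = 2.5.
Rank 2 is 8.0 and rank 3 is 12.8.
Interpolate: 8.0 + 0.5·(12.8 − 8.0) = 8.0 + 0.5·4.8 = 10.4.

10.40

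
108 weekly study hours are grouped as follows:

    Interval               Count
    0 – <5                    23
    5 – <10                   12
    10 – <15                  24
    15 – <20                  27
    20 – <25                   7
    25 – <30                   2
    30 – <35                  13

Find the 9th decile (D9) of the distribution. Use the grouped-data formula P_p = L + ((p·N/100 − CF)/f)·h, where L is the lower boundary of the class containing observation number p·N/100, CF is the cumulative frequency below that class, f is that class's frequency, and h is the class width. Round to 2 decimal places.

30.85

N = 108; target position k = 90/100 · 108 = 97.2.
Cumulative frequencies: 23, 35, 59, 86, 93, 95, 108.
Observation 97.2 falls in the class 30 – <35.
L = 30, CF = 95, f = 13, h = 5.
P90 = 30 + ((97.2 − 95)/13)·5 = 30 + 0.846154 = 30.8462.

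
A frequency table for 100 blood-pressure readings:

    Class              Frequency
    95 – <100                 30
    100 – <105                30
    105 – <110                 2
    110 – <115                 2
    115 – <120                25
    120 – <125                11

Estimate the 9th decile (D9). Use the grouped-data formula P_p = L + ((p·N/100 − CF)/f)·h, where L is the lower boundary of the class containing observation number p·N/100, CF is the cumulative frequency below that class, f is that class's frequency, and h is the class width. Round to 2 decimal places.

120.45

N = 100; target position k = 90/100 · 100 = 90.
Cumulative frequencies: 30, 60, 62, 64, 89, 100.
Observation 90 falls in the class 120 – <125.
L = 120, CF = 89, f = 11, h = 5.
P90 = 120 + ((90 − 89)/11)·5 = 120 + 0.454545 = 120.455.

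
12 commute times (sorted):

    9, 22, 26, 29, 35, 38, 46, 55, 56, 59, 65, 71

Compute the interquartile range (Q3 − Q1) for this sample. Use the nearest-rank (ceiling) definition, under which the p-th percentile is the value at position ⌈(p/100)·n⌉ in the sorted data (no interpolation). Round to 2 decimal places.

30.00

n = 12.
P25: rank ⌈25/100·12⌉ = 3 → 26.
P75: rank ⌈75/100·12⌉ = 9 → 56.
Difference: 56 − 26 = 30.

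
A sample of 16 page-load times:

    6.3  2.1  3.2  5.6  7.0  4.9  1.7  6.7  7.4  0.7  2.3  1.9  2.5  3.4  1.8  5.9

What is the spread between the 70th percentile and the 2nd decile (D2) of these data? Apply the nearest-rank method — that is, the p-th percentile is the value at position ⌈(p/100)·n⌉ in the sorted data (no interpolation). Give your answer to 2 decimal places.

4.00

Sorted: 0.7, 1.7, 1.8, 1.9, 2.1, 2.3, 2.5, 3.2, 3.4, 4.9, 5.6, 5.9, 6.3, 6.7, 7.0, 7.4.
n = 16.
P20: rank ⌈20/100·16⌉ = 4 → 1.9.
P70: rank ⌈70/100·16⌉ = 12 → 5.9.
Difference: 5.9 − 1.9 = 4.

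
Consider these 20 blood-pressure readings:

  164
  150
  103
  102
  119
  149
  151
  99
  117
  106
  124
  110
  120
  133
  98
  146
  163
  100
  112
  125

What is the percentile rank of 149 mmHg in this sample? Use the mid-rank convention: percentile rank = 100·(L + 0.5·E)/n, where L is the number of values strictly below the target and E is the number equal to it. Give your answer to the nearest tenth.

77.5

Sorted: 98, 99, 100, 102, 103, 106, 110, 112, 117, 119, 120, 124, 125, 133, 146, 149, 150, 151, 163, 164.
Count below 149: L = 15; count equal: E = 1; n = 20.
Percentile rank = 100·(15 + 0.5·1)/20 = 100·15.5/20 = 77.5.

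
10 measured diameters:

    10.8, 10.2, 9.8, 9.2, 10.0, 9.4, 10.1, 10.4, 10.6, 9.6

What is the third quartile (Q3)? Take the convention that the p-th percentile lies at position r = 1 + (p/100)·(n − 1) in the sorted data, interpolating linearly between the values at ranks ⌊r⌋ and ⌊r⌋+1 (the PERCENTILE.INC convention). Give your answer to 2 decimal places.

10.35

Sorted: 9.2, 9.4, 9.6, 9.8, 10.0, 10.1, 10.2, 10.4, 10.6, 10.8.
n = 10.
r = 1 + (75/100)·(10 − 1) = 1 + 6.75 = 7.75.
Rank 7 is 10.2 and rank 8 is 10.4.
Interpolate: 10.2 + 0.75·(10.4 − 10.2) = 10.2 + 0.75·0.2 = 10.35.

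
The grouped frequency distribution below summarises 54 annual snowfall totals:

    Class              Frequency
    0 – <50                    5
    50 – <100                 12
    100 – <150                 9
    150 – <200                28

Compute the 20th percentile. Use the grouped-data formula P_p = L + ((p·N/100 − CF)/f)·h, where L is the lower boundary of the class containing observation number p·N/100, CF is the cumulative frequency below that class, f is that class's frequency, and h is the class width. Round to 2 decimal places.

N = 54; target position k = 20/100 · 54 = 10.8.
Cumulative frequencies: 5, 17, 26, 54.
Observation 10.8 falls in the class 50 – <100.
L = 50, CF = 5, f = 12, h = 50.
P20 = 50 + ((10.8 − 5)/12)·50 = 50 + 24.1667 = 74.1667.

74.17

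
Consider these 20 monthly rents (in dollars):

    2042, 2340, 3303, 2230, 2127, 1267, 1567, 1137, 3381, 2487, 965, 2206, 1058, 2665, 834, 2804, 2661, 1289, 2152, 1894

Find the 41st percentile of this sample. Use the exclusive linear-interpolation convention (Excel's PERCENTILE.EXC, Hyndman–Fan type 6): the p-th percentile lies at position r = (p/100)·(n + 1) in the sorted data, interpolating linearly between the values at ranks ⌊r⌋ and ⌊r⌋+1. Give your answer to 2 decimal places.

Sorted: 834, 965, 1058, 1137, 1267, 1289, 1567, 1894, 2042, 2127, 2152, 2206, 2230, 2340, 2487, 2661, 2665, 2804, 3303, 3381.
n = 20.
r = (41/100)·(20 + 1) = 8.61.
Rank 8 is 1894 and rank 9 is 2042.
Interpolate: 1894 + 0.61·(2042 − 1894) = 1894 + 0.61·148 = 1984.28.

1984.28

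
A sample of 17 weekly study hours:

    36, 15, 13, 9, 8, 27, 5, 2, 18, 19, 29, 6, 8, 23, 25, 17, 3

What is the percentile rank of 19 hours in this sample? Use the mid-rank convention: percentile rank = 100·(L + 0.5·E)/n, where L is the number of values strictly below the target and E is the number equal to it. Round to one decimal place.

Sorted: 2, 3, 5, 6, 8, 8, 9, 13, 15, 17, 18, 19, 23, 25, 27, 29, 36.
Count below 19: L = 11; count equal: E = 1; n = 17.
Percentile rank = 100·(11 + 0.5·1)/17 = 100·11.5/17 = 67.65.

67.6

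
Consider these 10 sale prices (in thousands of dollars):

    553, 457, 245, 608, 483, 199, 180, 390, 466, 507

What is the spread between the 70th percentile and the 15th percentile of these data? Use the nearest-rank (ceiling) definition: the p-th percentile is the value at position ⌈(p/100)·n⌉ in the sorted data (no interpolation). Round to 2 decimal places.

Sorted: 180, 199, 245, 390, 457, 466, 483, 507, 553, 608.
n = 10.
P15: rank ⌈15/100·10⌉ = 2 → 199.
P70: rank ⌈70/100·10⌉ = 7 → 483.
Difference: 483 − 199 = 284.

284.00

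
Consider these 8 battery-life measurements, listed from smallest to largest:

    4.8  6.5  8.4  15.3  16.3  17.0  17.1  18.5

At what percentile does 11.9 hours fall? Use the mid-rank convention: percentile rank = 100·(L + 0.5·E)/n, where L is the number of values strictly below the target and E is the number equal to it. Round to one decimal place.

Count below 11.9: L = 3; count equal: E = 0; n = 8.
Percentile rank = 100·(3 + 0.5·0)/8 = 100·3/8 = 37.5.

37.5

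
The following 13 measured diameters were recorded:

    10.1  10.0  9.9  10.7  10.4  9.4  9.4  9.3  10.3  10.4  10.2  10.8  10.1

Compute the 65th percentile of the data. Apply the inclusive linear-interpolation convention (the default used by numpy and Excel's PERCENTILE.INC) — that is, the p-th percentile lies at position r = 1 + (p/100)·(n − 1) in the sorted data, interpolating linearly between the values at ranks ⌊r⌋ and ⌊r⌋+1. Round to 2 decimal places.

Sorted: 9.3, 9.4, 9.4, 9.9, 10.0, 10.1, 10.1, 10.2, 10.3, 10.4, 10.4, 10.7, 10.8.
n = 13.
r = 1 + (65/100)·(13 − 1) = 1 + 7.8 = 8.8.
Rank 8 is 10.2 and rank 9 is 10.3.
Interpolate: 10.2 + 0.8·(10.3 − 10.2) = 10.2 + 0.8·0.1 = 10.28.

10.28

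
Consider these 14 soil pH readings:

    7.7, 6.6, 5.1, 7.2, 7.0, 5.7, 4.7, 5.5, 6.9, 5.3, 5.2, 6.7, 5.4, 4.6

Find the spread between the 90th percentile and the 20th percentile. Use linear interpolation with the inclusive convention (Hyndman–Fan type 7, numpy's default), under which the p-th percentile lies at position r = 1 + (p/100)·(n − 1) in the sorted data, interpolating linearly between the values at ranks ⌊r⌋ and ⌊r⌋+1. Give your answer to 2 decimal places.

Sorted: 4.6, 4.7, 5.1, 5.2, 5.3, 5.4, 5.5, 5.7, 6.6, 6.7, 6.9, 7.0, 7.2, 7.7.
n = 14.
P20: r = 3.6; ranks 3–4 are 5.1, 5.2; interpolating gives 5.16.
P90: r = 12.7; ranks 12–13 are 7.0, 7.2; interpolating gives 7.14.
Difference: 7.14 − 5.16 = 1.98.

1.98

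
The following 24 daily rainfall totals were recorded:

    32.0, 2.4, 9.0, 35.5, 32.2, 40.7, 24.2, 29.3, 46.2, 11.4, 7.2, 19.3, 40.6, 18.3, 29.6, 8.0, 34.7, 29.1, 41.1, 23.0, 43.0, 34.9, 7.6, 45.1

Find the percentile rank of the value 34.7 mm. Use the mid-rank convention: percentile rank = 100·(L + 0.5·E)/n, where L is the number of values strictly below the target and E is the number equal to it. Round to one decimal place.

64.6

Sorted: 2.4, 7.2, 7.6, 8.0, 9.0, 11.4, 18.3, 19.3, 23.0, 24.2, 29.1, 29.3, 29.6, 32.0, 32.2, 34.7, 34.9, 35.5, 40.6, 40.7, 41.1, 43.0, 45.1, 46.2.
Count below 34.7: L = 15; count equal: E = 1; n = 24.
Percentile rank = 100·(15 + 0.5·1)/24 = 100·15.5/24 = 64.58.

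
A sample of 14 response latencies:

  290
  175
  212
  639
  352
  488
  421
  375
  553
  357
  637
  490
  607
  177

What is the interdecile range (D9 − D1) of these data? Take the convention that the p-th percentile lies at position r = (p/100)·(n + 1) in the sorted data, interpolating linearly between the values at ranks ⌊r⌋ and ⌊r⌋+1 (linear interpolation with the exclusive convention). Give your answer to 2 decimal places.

Sorted: 175, 177, 212, 290, 352, 357, 375, 421, 488, 490, 553, 607, 637, 639.
n = 14.
P10: r = 1.5; ranks 1–2 are 175, 177; interpolating gives 176.
P90: r = 13.5; ranks 13–14 are 637, 639; interpolating gives 638.
Difference: 638 − 176 = 462.

462.00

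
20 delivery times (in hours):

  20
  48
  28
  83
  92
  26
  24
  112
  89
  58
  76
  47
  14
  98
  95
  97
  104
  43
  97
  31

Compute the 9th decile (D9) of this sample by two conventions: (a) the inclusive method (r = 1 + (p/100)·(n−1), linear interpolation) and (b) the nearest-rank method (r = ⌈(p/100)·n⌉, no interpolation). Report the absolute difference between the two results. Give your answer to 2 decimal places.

Sorted: 14, 20, 24, 26, 28, 31, 43, 47, 48, 58, 76, 83, 89, 92, 95, 97, 97, 98, 104, 112.
n = 20.
(a) r = 18.1; between ranks 18 (98) and 19 (104): 98.6.
(b) the nearest-rank method: rank 18 → 98.
|98.6 − 98| = 0.6.

0.60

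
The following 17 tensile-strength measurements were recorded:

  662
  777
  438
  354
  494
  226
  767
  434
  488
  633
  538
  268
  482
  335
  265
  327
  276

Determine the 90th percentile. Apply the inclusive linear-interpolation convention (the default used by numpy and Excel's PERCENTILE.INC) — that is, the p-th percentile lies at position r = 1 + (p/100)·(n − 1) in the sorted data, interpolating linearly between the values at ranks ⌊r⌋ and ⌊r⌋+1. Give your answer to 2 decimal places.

Sorted: 226, 265, 268, 276, 327, 335, 354, 434, 438, 482, 488, 494, 538, 633, 662, 767, 777.
n = 17.
r = 1 + (90/100)·(17 − 1) = 1 + 14.4 = 15.4.
Rank 15 is 662 and rank 16 is 767.
Interpolate: 662 + 0.4·(767 − 662) = 662 + 0.4·105 = 704.

704.00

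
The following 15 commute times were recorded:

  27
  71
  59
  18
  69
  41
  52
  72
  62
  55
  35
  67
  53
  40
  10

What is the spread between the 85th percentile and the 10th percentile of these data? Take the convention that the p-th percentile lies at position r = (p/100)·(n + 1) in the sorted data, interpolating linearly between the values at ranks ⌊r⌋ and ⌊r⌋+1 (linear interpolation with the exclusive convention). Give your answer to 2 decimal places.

55.40

Sorted: 10, 18, 27, 35, 40, 41, 52, 53, 55, 59, 62, 67, 69, 71, 72.
n = 15.
P10: r = 1.6; ranks 1–2 are 10, 18; interpolating gives 14.8.
P85: r = 13.6; ranks 13–14 are 69, 71; interpolating gives 70.2.
Difference: 70.2 − 14.8 = 55.4.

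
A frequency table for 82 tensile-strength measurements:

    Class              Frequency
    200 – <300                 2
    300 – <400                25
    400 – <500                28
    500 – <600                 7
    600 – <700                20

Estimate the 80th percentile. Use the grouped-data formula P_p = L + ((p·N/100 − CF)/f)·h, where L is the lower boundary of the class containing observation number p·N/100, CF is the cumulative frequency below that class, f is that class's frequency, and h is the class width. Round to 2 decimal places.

618.00

N = 82; target position k = 80/100 · 82 = 65.6.
Cumulative frequencies: 2, 27, 55, 62, 82.
Observation 65.6 falls in the class 600 – <700.
L = 600, CF = 62, f = 20, h = 100.
P80 = 600 + ((65.6 − 62)/20)·100 = 600 + 18 = 618.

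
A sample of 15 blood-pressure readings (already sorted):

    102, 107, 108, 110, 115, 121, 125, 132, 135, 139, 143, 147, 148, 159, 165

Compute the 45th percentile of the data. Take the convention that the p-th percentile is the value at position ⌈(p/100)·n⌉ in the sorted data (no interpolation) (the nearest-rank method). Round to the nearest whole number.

125

n = 15.
Position = ⌈45/100 · 15⌉ = ⌈6.75⌉ = 7.
The value at rank 7 is 125.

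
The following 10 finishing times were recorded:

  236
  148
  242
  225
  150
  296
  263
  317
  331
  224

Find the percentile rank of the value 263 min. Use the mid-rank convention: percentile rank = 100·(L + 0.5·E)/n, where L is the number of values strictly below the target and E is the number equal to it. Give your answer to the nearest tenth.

Sorted: 148, 150, 224, 225, 236, 242, 263, 296, 317, 331.
Count below 263: L = 6; count equal: E = 1; n = 10.
Percentile rank = 100·(6 + 0.5·1)/10 = 100·6.5/10 = 65.

65.0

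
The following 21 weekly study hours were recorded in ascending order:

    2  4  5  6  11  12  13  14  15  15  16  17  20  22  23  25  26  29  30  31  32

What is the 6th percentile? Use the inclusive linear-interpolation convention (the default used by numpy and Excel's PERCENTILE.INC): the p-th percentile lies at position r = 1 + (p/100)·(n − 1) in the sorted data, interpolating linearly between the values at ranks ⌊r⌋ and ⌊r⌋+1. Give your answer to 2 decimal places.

4.20

n = 21.
r = 1 + (6/100)·(21 − 1) = 1 + 1.2 = 2.2.
Rank 2 is 4 and rank 3 is 5.
Interpolate: 4 + 0.2·(5 − 4) = 4 + 0.2·1 = 4.2.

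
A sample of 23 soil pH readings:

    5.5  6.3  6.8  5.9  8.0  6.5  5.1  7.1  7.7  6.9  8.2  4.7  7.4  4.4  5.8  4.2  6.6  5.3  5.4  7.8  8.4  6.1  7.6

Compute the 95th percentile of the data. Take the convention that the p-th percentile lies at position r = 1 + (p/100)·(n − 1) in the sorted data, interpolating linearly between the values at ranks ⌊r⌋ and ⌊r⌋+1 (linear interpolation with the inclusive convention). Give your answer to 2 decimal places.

8.18

Sorted: 4.2, 4.4, 4.7, 5.1, 5.3, 5.4, 5.5, 5.8, 5.9, 6.1, 6.3, 6.5, 6.6, 6.8, 6.9, 7.1, 7.4, 7.6, 7.7, 7.8, 8.0, 8.2, 8.4.
n = 23.
r = 1 + (95/100)·(23 − 1) = 1 + 20.9 = 21.9.
Rank 21 is 8.0 and rank 22 is 8.2.
Interpolate: 8.0 + 0.9·(8.2 − 8.0) = 8.0 + 0.9·0.2 = 8.18.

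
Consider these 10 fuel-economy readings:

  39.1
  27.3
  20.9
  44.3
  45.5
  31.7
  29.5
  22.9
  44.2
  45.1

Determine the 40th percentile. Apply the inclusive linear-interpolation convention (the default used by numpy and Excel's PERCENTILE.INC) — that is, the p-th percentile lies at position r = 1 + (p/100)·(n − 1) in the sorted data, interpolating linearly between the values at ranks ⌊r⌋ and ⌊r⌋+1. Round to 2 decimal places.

30.82

Sorted: 20.9, 22.9, 27.3, 29.5, 31.7, 39.1, 44.2, 44.3, 45.1, 45.5.
n = 10.
r = 1 + (40/100)·(10 − 1) = 1 + 3.6 = 4.6.
Rank 4 is 29.5 and rank 5 is 31.7.
Interpolate: 29.5 + 0.6·(31.7 − 29.5) = 29.5 + 0.6·2.2 = 30.82.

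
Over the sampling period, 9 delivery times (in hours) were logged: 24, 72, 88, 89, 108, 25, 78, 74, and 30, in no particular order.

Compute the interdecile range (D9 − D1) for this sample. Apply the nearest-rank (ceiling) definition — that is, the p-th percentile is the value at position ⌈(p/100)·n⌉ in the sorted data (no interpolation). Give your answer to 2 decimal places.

Sorted: 24, 25, 30, 72, 74, 78, 88, 89, 108.
n = 9.
P10: rank ⌈10/100·9⌉ = 1 → 24.
P90: rank ⌈90/100·9⌉ = 9 → 108.
Difference: 108 − 24 = 84.

84.00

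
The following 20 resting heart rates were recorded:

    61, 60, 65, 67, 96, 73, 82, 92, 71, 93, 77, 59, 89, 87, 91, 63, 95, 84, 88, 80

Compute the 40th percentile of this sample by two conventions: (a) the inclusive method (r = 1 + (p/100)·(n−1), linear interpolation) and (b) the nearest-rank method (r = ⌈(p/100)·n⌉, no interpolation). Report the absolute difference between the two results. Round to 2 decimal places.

2.40

Sorted: 59, 60, 61, 63, 65, 67, 71, 73, 77, 80, 82, 84, 87, 88, 89, 91, 92, 93, 95, 96.
n = 20.
(a) r = 8.6; between ranks 8 (73) and 9 (77): 75.4.
(b) the nearest-rank method: rank 8 → 73.
|75.4 − 73| = 2.4.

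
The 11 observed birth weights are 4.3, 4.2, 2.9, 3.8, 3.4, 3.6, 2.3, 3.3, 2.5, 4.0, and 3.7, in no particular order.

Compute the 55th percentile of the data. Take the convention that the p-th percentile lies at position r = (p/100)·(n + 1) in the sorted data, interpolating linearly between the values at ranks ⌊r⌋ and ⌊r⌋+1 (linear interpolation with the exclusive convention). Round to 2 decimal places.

3.66

Sorted: 2.3, 2.5, 2.9, 3.3, 3.4, 3.6, 3.7, 3.8, 4.0, 4.2, 4.3.
n = 11.
r = (55/100)·(11 + 1) = 6.6.
Rank 6 is 3.6 and rank 7 is 3.7.
Interpolate: 3.6 + 0.6·(3.7 − 3.6) = 3.6 + 0.6·0.1 = 3.66.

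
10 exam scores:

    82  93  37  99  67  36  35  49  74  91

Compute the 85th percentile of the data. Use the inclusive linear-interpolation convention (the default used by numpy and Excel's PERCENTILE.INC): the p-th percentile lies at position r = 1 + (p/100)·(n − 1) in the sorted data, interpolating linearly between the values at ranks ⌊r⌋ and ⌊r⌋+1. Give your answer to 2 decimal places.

92.30

Sorted: 35, 36, 37, 49, 67, 74, 82, 91, 93, 99.
n = 10.
r = 1 + (85/100)·(10 − 1) = 1 + 7.65 = 8.65.
Rank 8 is 91 and rank 9 is 93.
Interpolate: 91 + 0.65·(93 − 91) = 91 + 0.65·2 = 92.3.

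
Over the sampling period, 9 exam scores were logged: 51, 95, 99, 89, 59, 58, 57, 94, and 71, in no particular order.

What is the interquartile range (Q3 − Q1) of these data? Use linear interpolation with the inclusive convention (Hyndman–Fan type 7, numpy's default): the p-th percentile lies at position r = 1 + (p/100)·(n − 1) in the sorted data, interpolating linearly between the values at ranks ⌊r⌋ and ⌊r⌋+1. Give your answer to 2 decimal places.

36.00

Sorted: 51, 57, 58, 59, 71, 89, 94, 95, 99.
n = 9.
P25: r = 3 (integer) → 58.
P75: r = 7 (integer) → 94.
Difference: 94 − 58 = 36.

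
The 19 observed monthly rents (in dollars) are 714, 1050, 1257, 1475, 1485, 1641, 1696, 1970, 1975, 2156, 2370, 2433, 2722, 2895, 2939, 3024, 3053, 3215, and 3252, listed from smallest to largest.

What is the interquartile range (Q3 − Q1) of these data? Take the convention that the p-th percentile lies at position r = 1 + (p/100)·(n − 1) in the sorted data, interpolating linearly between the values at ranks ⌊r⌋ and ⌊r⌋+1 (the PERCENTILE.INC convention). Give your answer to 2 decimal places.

n = 19.
P25: r = 5.5; ranks 5–6 are 1485, 1641; interpolating gives 1563.
P75: r = 14.5; ranks 14–15 are 2895, 2939; interpolating gives 2917.
Difference: 2917 − 1563 = 1354.

1354.00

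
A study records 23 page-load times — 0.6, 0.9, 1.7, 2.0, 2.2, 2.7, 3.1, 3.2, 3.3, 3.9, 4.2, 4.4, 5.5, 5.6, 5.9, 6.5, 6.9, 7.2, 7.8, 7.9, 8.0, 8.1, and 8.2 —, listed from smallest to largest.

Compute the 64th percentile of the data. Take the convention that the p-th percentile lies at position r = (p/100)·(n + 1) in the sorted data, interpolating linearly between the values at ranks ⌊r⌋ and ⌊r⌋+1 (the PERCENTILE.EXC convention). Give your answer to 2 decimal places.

n = 23.
r = (64/100)·(23 + 1) = 15.36.
Rank 15 is 5.9 and rank 16 is 6.5.
Interpolate: 5.9 + 0.36·(6.5 − 5.9) = 5.9 + 0.36·0.6 = 6.116.

6.12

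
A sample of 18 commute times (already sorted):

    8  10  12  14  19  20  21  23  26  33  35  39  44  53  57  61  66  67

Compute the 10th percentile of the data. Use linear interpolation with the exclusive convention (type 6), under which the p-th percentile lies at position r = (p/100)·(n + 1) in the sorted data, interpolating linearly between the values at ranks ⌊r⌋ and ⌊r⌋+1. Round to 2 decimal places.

n = 18.
r = (10/100)·(18 + 1) = 1.9.
Rank 1 is 8 and rank 2 is 10.
Interpolate: 8 + 0.9·(10 − 8) = 8 + 0.9·2 = 9.8.

9.80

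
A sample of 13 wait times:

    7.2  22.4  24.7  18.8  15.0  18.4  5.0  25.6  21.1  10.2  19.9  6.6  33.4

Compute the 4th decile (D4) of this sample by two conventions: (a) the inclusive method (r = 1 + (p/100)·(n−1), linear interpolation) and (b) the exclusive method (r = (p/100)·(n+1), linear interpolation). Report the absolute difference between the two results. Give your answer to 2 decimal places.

Sorted: 5.0, 6.6, 7.2, 10.2, 15.0, 18.4, 18.8, 19.9, 21.1, 22.4, 24.7, 25.6, 33.4.
n = 13.
(a) r = 5.8; between ranks 5 (15.0) and 6 (18.4): 17.72.
(b) r = 5.6; between ranks 5 (15.0) and 6 (18.4): 17.04.
|17.72 − 17.04| = 0.68.

0.68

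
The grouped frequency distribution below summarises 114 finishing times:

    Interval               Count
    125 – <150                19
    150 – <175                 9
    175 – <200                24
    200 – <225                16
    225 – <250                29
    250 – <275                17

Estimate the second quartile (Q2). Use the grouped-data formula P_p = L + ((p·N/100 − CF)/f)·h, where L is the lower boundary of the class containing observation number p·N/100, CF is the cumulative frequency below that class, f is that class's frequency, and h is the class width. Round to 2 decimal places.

N = 114; target position k = 50/100 · 114 = 57.
Cumulative frequencies: 19, 28, 52, 68, 97, 114.
Observation 57 falls in the class 200 – <225.
L = 200, CF = 52, f = 16, h = 25.
P50 = 200 + ((57 − 52)/16)·25 = 200 + 7.8125 = 207.812.

207.81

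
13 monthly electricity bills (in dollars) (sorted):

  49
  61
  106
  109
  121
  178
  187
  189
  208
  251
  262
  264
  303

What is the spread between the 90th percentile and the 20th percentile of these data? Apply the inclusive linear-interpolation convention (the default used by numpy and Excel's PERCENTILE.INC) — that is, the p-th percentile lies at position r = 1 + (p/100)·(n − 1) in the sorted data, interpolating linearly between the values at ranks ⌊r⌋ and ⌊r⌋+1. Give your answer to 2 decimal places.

n = 13.
P20: r = 3.4; ranks 3–4 are 106, 109; interpolating gives 107.2.
P90: r = 11.8; ranks 11–12 are 262, 264; interpolating gives 263.6.
Difference: 263.6 − 107.2 = 156.4.

156.40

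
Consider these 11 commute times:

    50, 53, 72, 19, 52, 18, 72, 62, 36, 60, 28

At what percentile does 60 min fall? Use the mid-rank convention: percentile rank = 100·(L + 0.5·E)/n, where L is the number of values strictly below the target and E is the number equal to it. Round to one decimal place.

68.2

Sorted: 18, 19, 28, 36, 50, 52, 53, 60, 62, 72, 72.
Count below 60: L = 7; count equal: E = 1; n = 11.
Percentile rank = 100·(7 + 0.5·1)/11 = 100·7.5/11 = 68.18.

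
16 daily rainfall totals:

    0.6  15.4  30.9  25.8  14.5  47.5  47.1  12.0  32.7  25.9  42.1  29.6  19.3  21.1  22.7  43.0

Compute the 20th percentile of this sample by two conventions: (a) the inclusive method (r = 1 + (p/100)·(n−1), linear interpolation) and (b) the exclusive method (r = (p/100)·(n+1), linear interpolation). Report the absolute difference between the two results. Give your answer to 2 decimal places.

0.54

Sorted: 0.6, 12.0, 14.5, 15.4, 19.3, 21.1, 22.7, 25.8, 25.9, 29.6, 30.9, 32.7, 42.1, 43.0, 47.1, 47.5.
n = 16.
(a) r = 4 → value at rank 4 = 15.4.
(b) r = 3.4; between ranks 3 (14.5) and 4 (15.4): 14.86.
|15.4 − 14.86| = 0.54.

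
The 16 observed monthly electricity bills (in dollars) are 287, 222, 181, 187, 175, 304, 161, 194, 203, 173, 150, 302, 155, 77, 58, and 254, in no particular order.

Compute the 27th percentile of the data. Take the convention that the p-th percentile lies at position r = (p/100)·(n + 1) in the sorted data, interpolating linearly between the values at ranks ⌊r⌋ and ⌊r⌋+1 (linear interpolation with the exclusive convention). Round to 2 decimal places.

Sorted: 58, 77, 150, 155, 161, 173, 175, 181, 187, 194, 203, 222, 254, 287, 302, 304.
n = 16.
r = (27/100)·(16 + 1) = 4.59.
Rank 4 is 155 and rank 5 is 161.
Interpolate: 155 + 0.59·(161 − 155) = 155 + 0.59·6 = 158.54.

158.54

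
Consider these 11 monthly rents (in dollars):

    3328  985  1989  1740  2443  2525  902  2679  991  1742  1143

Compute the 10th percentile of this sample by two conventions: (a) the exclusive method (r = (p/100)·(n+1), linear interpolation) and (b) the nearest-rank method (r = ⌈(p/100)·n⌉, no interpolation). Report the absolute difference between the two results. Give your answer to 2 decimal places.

Sorted: 902, 985, 991, 1143, 1740, 1742, 1989, 2443, 2525, 2679, 3328.
n = 11.
(a) r = 1.2; between ranks 1 (902) and 2 (985): 918.6.
(b) the nearest-rank method: rank 2 → 985.
|918.6 − 985| = 66.4.

66.40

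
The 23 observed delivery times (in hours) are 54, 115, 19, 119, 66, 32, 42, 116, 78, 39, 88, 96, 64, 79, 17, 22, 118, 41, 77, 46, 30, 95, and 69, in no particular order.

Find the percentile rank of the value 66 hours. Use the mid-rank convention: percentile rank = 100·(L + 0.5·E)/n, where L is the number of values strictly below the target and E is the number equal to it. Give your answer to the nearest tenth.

Sorted: 17, 19, 22, 30, 32, 39, 41, 42, 46, 54, 64, 66, 69, 77, 78, 79, 88, 95, 96, 115, 116, 118, 119.
Count below 66: L = 11; count equal: E = 1; n = 23.
Percentile rank = 100·(11 + 0.5·1)/23 = 100·11.5/23 = 50.

50.0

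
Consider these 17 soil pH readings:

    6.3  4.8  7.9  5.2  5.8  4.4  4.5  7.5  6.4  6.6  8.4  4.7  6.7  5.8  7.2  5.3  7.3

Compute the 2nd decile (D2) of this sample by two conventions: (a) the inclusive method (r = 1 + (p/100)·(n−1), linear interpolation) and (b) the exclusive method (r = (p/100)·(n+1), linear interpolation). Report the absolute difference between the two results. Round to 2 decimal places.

Sorted: 4.4, 4.5, 4.7, 4.8, 5.2, 5.3, 5.8, 5.8, 6.3, 6.4, 6.6, 6.7, 7.2, 7.3, 7.5, 7.9, 8.4.
n = 17.
(a) r = 4.2; between ranks 4 (4.8) and 5 (5.2): 4.88.
(b) r = 3.6; between ranks 3 (4.7) and 4 (4.8): 4.76.
|4.88 − 4.76| = 0.12.

0.12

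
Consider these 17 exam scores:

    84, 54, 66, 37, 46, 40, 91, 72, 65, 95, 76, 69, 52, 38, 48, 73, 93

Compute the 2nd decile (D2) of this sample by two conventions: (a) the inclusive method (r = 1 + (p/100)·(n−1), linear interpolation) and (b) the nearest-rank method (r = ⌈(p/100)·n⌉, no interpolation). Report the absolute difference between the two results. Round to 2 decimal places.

Sorted: 37, 38, 40, 46, 48, 52, 54, 65, 66, 69, 72, 73, 76, 84, 91, 93, 95.
n = 17.
(a) r = 4.2; between ranks 4 (46) and 5 (48): 46.4.
(b) the nearest-rank method: rank 4 → 46.
|46.4 − 46| = 0.4.

0.40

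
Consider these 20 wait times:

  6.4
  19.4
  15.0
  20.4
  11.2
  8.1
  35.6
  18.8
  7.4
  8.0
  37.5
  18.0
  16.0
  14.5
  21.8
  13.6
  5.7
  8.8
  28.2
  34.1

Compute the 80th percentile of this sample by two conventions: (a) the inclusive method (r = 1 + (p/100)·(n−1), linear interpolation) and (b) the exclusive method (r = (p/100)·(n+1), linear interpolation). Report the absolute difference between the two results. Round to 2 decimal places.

3.84

Sorted: 5.7, 6.4, 7.4, 8.0, 8.1, 8.8, 11.2, 13.6, 14.5, 15.0, 16.0, 18.0, 18.8, 19.4, 20.4, 21.8, 28.2, 34.1, 35.6, 37.5.
n = 20.
(a) r = 16.2; between ranks 16 (21.8) and 17 (28.2): 23.08.
(b) r = 16.8; between ranks 16 (21.8) and 17 (28.2): 26.92.
|23.08 − 26.92| = 3.84.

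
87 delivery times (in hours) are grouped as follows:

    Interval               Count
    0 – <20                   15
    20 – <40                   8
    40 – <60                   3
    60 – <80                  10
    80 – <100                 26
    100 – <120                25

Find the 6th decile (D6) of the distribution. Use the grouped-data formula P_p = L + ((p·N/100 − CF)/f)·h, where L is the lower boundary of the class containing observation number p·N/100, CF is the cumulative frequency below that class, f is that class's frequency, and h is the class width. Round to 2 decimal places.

N = 87; target position k = 60/100 · 87 = 52.2.
Cumulative frequencies: 15, 23, 26, 36, 62, 87.
Observation 52.2 falls in the class 80 – <100.
L = 80, CF = 36, f = 26, h = 20.
P60 = 80 + ((52.2 − 36)/26)·20 = 80 + 12.4615 = 92.4615.

92.46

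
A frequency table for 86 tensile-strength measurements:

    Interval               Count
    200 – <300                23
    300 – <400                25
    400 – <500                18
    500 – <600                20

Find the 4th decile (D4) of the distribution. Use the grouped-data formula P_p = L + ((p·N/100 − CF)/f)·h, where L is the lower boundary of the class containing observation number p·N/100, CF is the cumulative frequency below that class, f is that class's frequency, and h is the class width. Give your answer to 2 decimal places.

345.60

N = 86; target position k = 40/100 · 86 = 34.4.
Cumulative frequencies: 23, 48, 66, 86.
Observation 34.4 falls in the class 300 – <400.
L = 300, CF = 23, f = 25, h = 100.
P40 = 300 + ((34.4 − 23)/25)·100 = 300 + 45.6 = 345.6.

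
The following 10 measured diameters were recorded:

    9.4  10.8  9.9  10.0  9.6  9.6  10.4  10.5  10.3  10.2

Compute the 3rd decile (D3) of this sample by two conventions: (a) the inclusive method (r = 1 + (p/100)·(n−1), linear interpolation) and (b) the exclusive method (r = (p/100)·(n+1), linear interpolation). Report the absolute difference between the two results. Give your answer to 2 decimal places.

Sorted: 9.4, 9.6, 9.6, 9.9, 10.0, 10.2, 10.3, 10.4, 10.5, 10.8.
n = 10.
(a) r = 3.7; between ranks 3 (9.6) and 4 (9.9): 9.81.
(b) r = 3.3; between ranks 3 (9.6) and 4 (9.9): 9.69.
|9.81 − 9.69| = 0.12.

0.12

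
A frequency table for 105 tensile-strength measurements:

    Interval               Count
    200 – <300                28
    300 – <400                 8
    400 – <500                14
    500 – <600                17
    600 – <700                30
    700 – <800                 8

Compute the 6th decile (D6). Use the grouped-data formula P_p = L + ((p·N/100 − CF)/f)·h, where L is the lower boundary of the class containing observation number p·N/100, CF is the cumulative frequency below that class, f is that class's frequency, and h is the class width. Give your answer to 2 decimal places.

N = 105; target position k = 60/100 · 105 = 63.
Cumulative frequencies: 28, 36, 50, 67, 97, 105.
Observation 63 falls in the class 500 – <600.
L = 500, CF = 50, f = 17, h = 100.
P60 = 500 + ((63 − 50)/17)·100 = 500 + 76.4706 = 576.471.

576.47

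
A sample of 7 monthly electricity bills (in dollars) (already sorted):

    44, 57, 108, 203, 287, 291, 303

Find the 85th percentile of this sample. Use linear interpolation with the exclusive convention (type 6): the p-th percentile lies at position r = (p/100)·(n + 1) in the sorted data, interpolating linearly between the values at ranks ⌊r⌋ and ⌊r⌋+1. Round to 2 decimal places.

300.60

n = 7.
r = (85/100)·(7 + 1) = 6.8.
Rank 6 is 291 and rank 7 is 303.
Interpolate: 291 + 0.8·(303 − 291) = 291 + 0.8·12 = 300.6.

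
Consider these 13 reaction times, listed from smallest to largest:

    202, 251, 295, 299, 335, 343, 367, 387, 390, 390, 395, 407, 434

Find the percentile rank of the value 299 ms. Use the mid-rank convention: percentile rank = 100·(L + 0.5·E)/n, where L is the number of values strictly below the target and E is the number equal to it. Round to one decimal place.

Count below 299: L = 3; count equal: E = 1; n = 13.
Percentile rank = 100·(3 + 0.5·1)/13 = 100·3.5/13 = 26.92.

26.9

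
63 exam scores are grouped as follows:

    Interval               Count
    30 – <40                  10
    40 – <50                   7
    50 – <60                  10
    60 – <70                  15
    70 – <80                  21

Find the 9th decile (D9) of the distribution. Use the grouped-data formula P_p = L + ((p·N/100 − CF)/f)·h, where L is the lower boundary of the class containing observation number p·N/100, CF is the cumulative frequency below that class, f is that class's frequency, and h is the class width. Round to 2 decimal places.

N = 63; target position k = 90/100 · 63 = 56.7.
Cumulative frequencies: 10, 17, 27, 42, 63.
Observation 56.7 falls in the class 70 – <80.
L = 70, CF = 42, f = 21, h = 10.
P90 = 70 + ((56.7 − 42)/21)·10 = 70 + 7 = 77.

77.00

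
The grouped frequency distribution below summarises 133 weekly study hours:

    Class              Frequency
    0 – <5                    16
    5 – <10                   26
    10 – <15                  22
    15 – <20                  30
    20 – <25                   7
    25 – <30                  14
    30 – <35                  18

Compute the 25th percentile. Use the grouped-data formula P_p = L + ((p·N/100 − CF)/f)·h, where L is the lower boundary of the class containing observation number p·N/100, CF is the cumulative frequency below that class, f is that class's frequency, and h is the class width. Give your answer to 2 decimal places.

8.32

N = 133; target position k = 25/100 · 133 = 33.25.
Cumulative frequencies: 16, 42, 64, 94, 101, 115, 133.
Observation 33.25 falls in the class 5 – <10.
L = 5, CF = 16, f = 26, h = 5.
P25 = 5 + ((33.25 − 16)/26)·5 = 5 + 3.31731 = 8.31731.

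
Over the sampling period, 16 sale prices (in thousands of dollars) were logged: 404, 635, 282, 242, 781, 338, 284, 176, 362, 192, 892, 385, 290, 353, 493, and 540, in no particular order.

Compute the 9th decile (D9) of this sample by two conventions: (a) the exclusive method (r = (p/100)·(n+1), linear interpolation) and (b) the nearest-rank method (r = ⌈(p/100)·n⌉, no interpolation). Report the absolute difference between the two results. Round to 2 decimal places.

33.30

Sorted: 176, 192, 242, 282, 284, 290, 338, 353, 362, 385, 404, 493, 540, 635, 781, 892.
n = 16.
(a) r = 15.3; between ranks 15 (781) and 16 (892): 814.3.
(b) the nearest-rank method: rank 15 → 781.
|814.3 − 781| = 33.3.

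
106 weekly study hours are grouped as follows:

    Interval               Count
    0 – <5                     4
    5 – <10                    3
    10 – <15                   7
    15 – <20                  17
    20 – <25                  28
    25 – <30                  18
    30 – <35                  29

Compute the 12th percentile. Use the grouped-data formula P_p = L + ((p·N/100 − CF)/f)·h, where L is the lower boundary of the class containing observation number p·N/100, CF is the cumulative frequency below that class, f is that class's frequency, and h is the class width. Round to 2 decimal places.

N = 106; target position k = 12/100 · 106 = 12.72.
Cumulative frequencies: 4, 7, 14, 31, 59, 77, 106.
Observation 12.72 falls in the class 10 – <15.
L = 10, CF = 7, f = 7, h = 5.
P12 = 10 + ((12.72 − 7)/7)·5 = 10 + 4.08571 = 14.0857.

14.09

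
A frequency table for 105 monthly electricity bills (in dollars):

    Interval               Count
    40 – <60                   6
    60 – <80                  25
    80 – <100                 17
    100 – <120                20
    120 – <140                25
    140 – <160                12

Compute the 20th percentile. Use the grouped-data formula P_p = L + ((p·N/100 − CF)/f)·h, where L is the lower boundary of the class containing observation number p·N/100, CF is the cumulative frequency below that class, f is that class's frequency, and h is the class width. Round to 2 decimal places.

72.00

N = 105; target position k = 20/100 · 105 = 21.
Cumulative frequencies: 6, 31, 48, 68, 93, 105.
Observation 21 falls in the class 60 – <80.
L = 60, CF = 6, f = 25, h = 20.
P20 = 60 + ((21 − 6)/25)·20 = 60 + 12 = 72.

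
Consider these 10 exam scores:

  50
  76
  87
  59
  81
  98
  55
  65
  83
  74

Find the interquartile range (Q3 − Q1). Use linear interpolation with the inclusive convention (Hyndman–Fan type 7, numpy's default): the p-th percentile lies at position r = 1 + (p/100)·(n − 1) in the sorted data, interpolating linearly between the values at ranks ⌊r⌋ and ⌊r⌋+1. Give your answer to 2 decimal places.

Sorted: 50, 55, 59, 65, 74, 76, 81, 83, 87, 98.
n = 10.
P25: r = 3.25; ranks 3–4 are 59, 65; interpolating gives 60.5.
P75: r = 7.75; ranks 7–8 are 81, 83; interpolating gives 82.5.
Difference: 82.5 − 60.5 = 22.

22.00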